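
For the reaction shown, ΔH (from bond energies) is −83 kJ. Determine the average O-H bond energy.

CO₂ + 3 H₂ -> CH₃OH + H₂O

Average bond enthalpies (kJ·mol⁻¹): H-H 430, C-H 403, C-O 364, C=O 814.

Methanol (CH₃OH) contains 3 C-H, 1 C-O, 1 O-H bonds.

D(O-H) ≈ 476 kJ/mol

Let D be the O-H bond energy.
Σ(broken) = 2×814 + 3×430 = 2918
Σ(formed) = 3×403 + 1×364 + 3×D = 1573 + 3D
ΔH = Σ(broken) − Σ(formed) = (2918) − (1573 + 3D) = +1345 − 3D
Setting this equal to −83 kJ gives 3D = 1428, so D = 476 kJ/mol.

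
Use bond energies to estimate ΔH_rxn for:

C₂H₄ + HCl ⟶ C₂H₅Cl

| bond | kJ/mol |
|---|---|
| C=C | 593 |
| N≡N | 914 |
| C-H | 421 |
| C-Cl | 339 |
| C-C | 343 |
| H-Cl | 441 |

Bonds broken (reactants):
  C-H: 4 × 421 = 1684
  C=C: 1 × 593 = 593
  H-Cl: 1 × 441 = 441
  Σ(broken) = 2718 kJ
Bonds formed (products):
  C-C: 1 × 343 = 343
  C-Cl: 1 × 339 = 339
  C-H: 5 × 421 = 2105
  Σ(formed) = 2787 kJ
ΔH = Σ(broken) − Σ(formed) = 2718 − 2787 = −69 kJ

ΔH ≈ −69 kJ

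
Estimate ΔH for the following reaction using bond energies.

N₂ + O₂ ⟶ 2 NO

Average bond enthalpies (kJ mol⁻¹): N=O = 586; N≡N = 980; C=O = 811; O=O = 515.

Bonds broken (reactants):
  N≡N: 1 × 980 = 980
  O=O: 1 × 515 = 515
  Σ(broken) = 1495 kJ
Bonds formed (products):
  N=O: 2 × 586 = 1172
  Σ(formed) = 1172 kJ
ΔH = Σ(broken) − Σ(formed) = 1495 − 1172 = +323 kJ

ΔH ≈ +323 kJ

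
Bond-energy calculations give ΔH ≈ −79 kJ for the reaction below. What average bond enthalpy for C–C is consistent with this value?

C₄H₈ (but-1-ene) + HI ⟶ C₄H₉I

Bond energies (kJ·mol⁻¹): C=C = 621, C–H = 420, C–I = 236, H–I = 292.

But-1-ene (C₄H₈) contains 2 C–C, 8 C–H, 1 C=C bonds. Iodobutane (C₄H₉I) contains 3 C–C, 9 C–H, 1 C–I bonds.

Let D be the C–C bond energy.
Σ(broken) = 2×D + 8×420 + 1×621 + 1×292 = 4273 + 2D
Σ(formed) = 3×D + 9×420 + 1×236 = 4016 + 3D
ΔH = Σ(broken) − Σ(formed) = (4273 + 2D) − (4016 + 3D) = +257 − D
Setting this equal to −79 kJ gives D = 336 kJ/mol.

D(C–C) ≈ 336 kJ/mol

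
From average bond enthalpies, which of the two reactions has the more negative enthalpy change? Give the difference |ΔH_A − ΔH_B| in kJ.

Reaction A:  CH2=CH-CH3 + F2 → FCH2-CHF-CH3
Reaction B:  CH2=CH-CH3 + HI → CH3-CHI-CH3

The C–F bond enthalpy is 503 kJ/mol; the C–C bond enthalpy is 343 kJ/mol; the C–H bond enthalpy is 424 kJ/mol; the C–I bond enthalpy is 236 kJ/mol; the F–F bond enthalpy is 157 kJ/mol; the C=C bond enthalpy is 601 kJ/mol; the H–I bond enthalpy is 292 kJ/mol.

Reaction A, by 481 kJ

Reaction A:
  Bonds broken (reactants):
    C–C: 1 × 343 = 343
    C–H: 6 × 424 = 2544
    C=C: 1 × 601 = 601
    F–F: 1 × 157 = 157
    Σ(broken) = 3645 kJ
  Bonds formed (products):
    C–C: 2 × 343 = 686
    C–F: 2 × 503 = 1006
    C–H: 6 × 424 = 2544
    Σ(formed) = 4236 kJ
  ΔH_A = 3645 − 4236 = −591 kJ
Reaction B:
  Bonds broken (reactants):
    C–C: 1 × 343 = 343
    C–H: 6 × 424 = 2544
    C=C: 1 × 601 = 601
    H–I: 1 × 292 = 292
    Σ(broken) = 3780 kJ
  Bonds formed (products):
    C–C: 2 × 343 = 686
    C–H: 7 × 424 = 2968
    C–I: 1 × 236 = 236
    Σ(formed) = 3890 kJ
  ΔH_B = 3780 − 3890 = −110 kJ
ΔH_A − ΔH_B = −481 kJ, so reaction A has the more negative ΔH; |ΔH_A − ΔH_B| = 481 kJ.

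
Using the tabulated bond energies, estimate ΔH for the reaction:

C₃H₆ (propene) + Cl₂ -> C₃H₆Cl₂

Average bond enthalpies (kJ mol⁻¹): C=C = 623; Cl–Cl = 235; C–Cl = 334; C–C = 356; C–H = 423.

ΔH ≈ −166 kJ

Bonds broken (reactants):
  C–C: 1 × 356 = 356
  C–H: 6 × 423 = 2538
  C=C: 1 × 623 = 623
  Cl–Cl: 1 × 235 = 235
  Σ(broken) = 3752 kJ
Bonds formed (products):
  C–C: 2 × 356 = 712
  C–Cl: 2 × 334 = 668
  C–H: 6 × 423 = 2538
  Σ(formed) = 3918 kJ
ΔH = Σ(broken) − Σ(formed) = 3752 − 3918 = −166 kJ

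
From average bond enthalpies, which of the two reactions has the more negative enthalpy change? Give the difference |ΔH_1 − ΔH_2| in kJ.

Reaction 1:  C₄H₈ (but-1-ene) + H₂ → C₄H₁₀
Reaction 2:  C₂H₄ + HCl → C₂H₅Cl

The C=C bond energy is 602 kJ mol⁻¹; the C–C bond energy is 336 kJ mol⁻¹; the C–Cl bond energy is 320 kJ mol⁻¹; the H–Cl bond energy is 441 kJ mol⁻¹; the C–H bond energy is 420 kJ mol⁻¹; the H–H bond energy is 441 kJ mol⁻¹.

Reaction 1:
  Bonds broken (reactants):
    C–C: 2 × 336 = 672
    C–H: 8 × 420 = 3360
    C=C: 1 × 602 = 602
    H–H: 1 × 441 = 441
    Σ(broken) = 5075 kJ
  Bonds formed (products):
    C–C: 3 × 336 = 1008
    C–H: 10 × 420 = 4200
    Σ(formed) = 5208 kJ
  ΔH_1 = 5075 − 5208 = −133 kJ
Reaction 2:
  Bonds broken (reactants):
    C–H: 4 × 420 = 1680
    C=C: 1 × 602 = 602
    H–Cl: 1 × 441 = 441
    Σ(broken) = 2723 kJ
  Bonds formed (products):
    C–C: 1 × 336 = 336
    C–Cl: 1 × 320 = 320
    C–H: 5 × 420 = 2100
    Σ(formed) = 2756 kJ
  ΔH_2 = 2723 − 2756 = −33 kJ
ΔH_1 − ΔH_2 = −100 kJ, so reaction 1 has the more negative ΔH; |ΔH_1 − ΔH_2| = 100 kJ.

Reaction 1, by 100 kJ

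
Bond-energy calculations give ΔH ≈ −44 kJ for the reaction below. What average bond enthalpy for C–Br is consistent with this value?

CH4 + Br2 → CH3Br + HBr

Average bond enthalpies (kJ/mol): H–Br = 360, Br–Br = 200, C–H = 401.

D(C–Br) ≈ 285 kJ/mol

Let D be the C–Br bond energy.
Σ(broken) = 1×200 + 4×401 = 1804
Σ(formed) = 1×D + 3×401 + 1×360 = 1563 + D
ΔH = Σ(broken) − Σ(formed) = (1804) − (1563 + D) = +241 − D
Setting this equal to −44 kJ gives D = 285 kJ/mol.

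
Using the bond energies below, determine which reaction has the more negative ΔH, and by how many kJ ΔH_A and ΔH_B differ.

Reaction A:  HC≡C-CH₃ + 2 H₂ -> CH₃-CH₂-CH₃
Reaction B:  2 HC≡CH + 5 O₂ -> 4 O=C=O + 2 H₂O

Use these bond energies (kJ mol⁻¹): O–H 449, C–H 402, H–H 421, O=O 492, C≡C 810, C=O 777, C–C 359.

Reaction B, by 2009 kJ

Reaction A:
  Bonds broken (reactants):
    C≡C: 1 × 810 = 810
    C–C: 1 × 359 = 359
    C–H: 4 × 402 = 1608
    H–H: 2 × 421 = 842
    Σ(broken) = 3619 kJ
  Bonds formed (products):
    C–C: 2 × 359 = 718
    C–H: 8 × 402 = 3216
    Σ(formed) = 3934 kJ
  ΔH_A = 3619 − 3934 = −315 kJ
Reaction B:
  Bonds broken (reactants):
    C≡C: 2 × 810 = 1620
    C–H: 4 × 402 = 1608
    O=O: 5 × 492 = 2460
    Σ(broken) = 5688 kJ
  Bonds formed (products):
    C=O: 8 × 777 = 6216
    O–H: 4 × 449 = 1796
    Σ(formed) = 8012 kJ
  ΔH_B = 5688 − 8012 = −2324 kJ
ΔH_A − ΔH_B = +2009 kJ, so reaction B has the more negative ΔH; |ΔH_A − ΔH_B| = 2009 kJ.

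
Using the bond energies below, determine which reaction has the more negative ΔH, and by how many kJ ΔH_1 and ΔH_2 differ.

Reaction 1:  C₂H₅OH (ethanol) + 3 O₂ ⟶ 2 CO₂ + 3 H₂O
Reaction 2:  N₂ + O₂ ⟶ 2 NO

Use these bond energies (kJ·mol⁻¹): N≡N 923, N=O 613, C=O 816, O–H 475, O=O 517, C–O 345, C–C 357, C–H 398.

Reaction 1:
  Bonds broken (reactants):
    C–C: 1 × 357 = 357
    C–H: 5 × 398 = 1990
    C–O: 1 × 345 = 345
    O–H: 1 × 475 = 475
    O=O: 3 × 517 = 1551
    Σ(broken) = 4718 kJ
  Bonds formed (products):
    C=O: 4 × 816 = 3264
    O–H: 6 × 475 = 2850
    Σ(formed) = 6114 kJ
  ΔH_1 = 4718 − 6114 = −1396 kJ
Reaction 2:
  Bonds broken (reactants):
    N≡N: 1 × 923 = 923
    O=O: 1 × 517 = 517
    Σ(broken) = 1440 kJ
  Bonds formed (products):
    N=O: 2 × 613 = 1226
    Σ(formed) = 1226 kJ
  ΔH_2 = 1440 − 1226 = +214 kJ
ΔH_1 − ΔH_2 = −1610 kJ, so reaction 1 has the more negative ΔH; |ΔH_1 − ΔH_2| = 1610 kJ.

Reaction 1, by 1610 kJ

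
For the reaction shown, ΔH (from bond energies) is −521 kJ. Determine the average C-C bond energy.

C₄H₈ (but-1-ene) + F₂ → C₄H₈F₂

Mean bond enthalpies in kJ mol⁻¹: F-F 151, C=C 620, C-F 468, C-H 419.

Let D be the C-C bond energy.
Σ(broken) = 2×D + 8×419 + 1×620 + 1×151 = 4123 + 2D
Σ(formed) = 3×D + 2×468 + 8×419 = 4288 + 3D
ΔH = Σ(broken) − Σ(formed) = (4123 + 2D) − (4288 + 3D) = −165 − D
Setting this equal to −521 kJ gives D = 356 kJ/mol.

D(C-C) ≈ 356 kJ/mol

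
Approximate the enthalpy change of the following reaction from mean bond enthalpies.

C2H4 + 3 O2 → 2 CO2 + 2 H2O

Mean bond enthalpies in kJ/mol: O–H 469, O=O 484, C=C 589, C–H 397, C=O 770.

ΔH ≈ −1327 kJ

Bonds broken (reactants):
  C–H: 4 × 397 = 1588
  C=C: 1 × 589 = 589
  O=O: 3 × 484 = 1452
  Σ(broken) = 3629 kJ
Bonds formed (products):
  C=O: 4 × 770 = 3080
  O–H: 4 × 469 = 1876
  Σ(formed) = 4956 kJ
ΔH = Σ(broken) − Σ(formed) = 3629 − 4956 = −1327 kJ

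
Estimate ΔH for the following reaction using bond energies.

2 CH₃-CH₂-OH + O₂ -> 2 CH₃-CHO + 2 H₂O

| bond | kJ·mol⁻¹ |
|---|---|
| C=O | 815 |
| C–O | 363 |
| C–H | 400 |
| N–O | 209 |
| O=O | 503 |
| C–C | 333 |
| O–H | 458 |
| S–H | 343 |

Bonds broken (reactants):
  C–C: 2 × 333 = 666
  C–H: 10 × 400 = 4000
  C–O: 2 × 363 = 726
  O–H: 2 × 458 = 916
  O=O: 1 × 503 = 503
  Σ(broken) = 6811 kJ
Bonds formed (products):
  C–C: 2 × 333 = 666
  C–H: 8 × 400 = 3200
  C=O: 2 × 815 = 1630
  O–H: 4 × 458 = 1832
  Σ(formed) = 7328 kJ
ΔH = Σ(broken) − Σ(formed) = 6811 − 7328 = −517 kJ

ΔH ≈ −517 kJ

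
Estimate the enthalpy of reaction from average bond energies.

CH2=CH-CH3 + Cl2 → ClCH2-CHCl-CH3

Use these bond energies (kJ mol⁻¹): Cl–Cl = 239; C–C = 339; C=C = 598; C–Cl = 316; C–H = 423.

ΔH ≈ −134 kJ

Bonds broken (reactants):
  C–C: 1 × 339 = 339
  C–H: 6 × 423 = 2538
  C=C: 1 × 598 = 598
  Cl–Cl: 1 × 239 = 239
  Σ(broken) = 3714 kJ
Bonds formed (products):
  C–C: 2 × 339 = 678
  C–Cl: 2 × 316 = 632
  C–H: 6 × 423 = 2538
  Σ(formed) = 3848 kJ
ΔH = Σ(broken) − Σ(formed) = 3714 − 3848 = −134 kJ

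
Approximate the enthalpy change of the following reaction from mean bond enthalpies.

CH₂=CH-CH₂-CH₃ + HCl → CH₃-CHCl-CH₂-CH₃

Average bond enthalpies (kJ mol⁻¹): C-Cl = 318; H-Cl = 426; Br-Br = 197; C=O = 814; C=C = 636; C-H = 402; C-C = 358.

ΔH ≈ −16 kJ

Bonds broken (reactants):
  C-C: 2 × 358 = 716
  C-H: 8 × 402 = 3216
  C=C: 1 × 636 = 636
  H-Cl: 1 × 426 = 426
  Σ(broken) = 4994 kJ
Bonds formed (products):
  C-C: 3 × 358 = 1074
  C-Cl: 1 × 318 = 318
  C-H: 9 × 402 = 3618
  Σ(formed) = 5010 kJ
ΔH = Σ(broken) − Σ(formed) = 4994 − 5010 = −16 kJ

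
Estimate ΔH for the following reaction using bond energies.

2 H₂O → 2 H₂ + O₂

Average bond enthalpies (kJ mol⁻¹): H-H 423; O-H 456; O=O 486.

Bonds broken (reactants):
  O-H: 4 × 456 = 1824
  Σ(broken) = 1824 kJ
Bonds formed (products):
  H-H: 2 × 423 = 846
  O=O: 1 × 486 = 486
  Σ(formed) = 1332 kJ
ΔH = Σ(broken) − Σ(formed) = 1824 − 1332 = +492 kJ

ΔH ≈ +492 kJ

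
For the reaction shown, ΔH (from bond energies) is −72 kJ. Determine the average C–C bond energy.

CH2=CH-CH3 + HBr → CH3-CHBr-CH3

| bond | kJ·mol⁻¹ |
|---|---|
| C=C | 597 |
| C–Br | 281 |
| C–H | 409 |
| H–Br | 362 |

Let D be the C–C bond energy.
Σ(broken) = 1×D + 6×409 + 1×597 + 1×362 = 3413 + D
Σ(formed) = 1×281 + 2×D + 7×409 = 3144 + 2D
ΔH = Σ(broken) − Σ(formed) = (3413 + D) − (3144 + 2D) = +269 − D
Setting this equal to −72 kJ gives D = 341 kJ/mol.

D(C–C) ≈ 341 kJ/mol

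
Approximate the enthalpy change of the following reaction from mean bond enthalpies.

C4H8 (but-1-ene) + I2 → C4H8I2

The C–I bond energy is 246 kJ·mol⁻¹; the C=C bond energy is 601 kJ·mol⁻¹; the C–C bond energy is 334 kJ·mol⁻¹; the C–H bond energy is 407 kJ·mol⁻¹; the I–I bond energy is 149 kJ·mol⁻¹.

ΔH ≈ −76 kJ

Bonds broken (reactants):
  C–C: 2 × 334 = 668
  C–H: 8 × 407 = 3256
  C=C: 1 × 601 = 601
  I–I: 1 × 149 = 149
  Σ(broken) = 4674 kJ
Bonds formed (products):
  C–C: 3 × 334 = 1002
  C–H: 8 × 407 = 3256
  C–I: 2 × 246 = 492
  Σ(formed) = 4750 kJ
ΔH = Σ(broken) − Σ(formed) = 4674 − 4750 = −76 kJ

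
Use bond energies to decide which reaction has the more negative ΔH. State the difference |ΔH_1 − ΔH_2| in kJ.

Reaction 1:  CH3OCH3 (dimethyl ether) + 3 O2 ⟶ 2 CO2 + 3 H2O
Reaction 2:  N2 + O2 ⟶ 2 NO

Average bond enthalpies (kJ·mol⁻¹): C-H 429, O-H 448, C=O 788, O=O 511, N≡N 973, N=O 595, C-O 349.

Reaction 1, by 1329 kJ

Reaction 1:
  Bonds broken (reactants):
    C-H: 6 × 429 = 2574
    C-O: 2 × 349 = 698
    O=O: 3 × 511 = 1533
    Σ(broken) = 4805 kJ
  Bonds formed (products):
    C=O: 4 × 788 = 3152
    O-H: 6 × 448 = 2688
    Σ(formed) = 5840 kJ
  ΔH_1 = 4805 − 5840 = −1035 kJ
Reaction 2:
  Bonds broken (reactants):
    N≡N: 1 × 973 = 973
    O=O: 1 × 511 = 511
    Σ(broken) = 1484 kJ
  Bonds formed (products):
    N=O: 2 × 595 = 1190
    Σ(formed) = 1190 kJ
  ΔH_2 = 1484 − 1190 = +294 kJ
ΔH_1 − ΔH_2 = −1329 kJ, so reaction 1 has the more negative ΔH; |ΔH_1 − ΔH_2| = 1329 kJ.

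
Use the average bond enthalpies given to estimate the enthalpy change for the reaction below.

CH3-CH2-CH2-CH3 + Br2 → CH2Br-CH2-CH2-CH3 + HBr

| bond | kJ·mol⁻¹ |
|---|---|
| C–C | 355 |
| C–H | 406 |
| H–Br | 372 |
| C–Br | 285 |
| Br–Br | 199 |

Bonds broken (reactants):
  Br–Br: 1 × 199 = 199
  C–C: 3 × 355 = 1065
  C–H: 10 × 406 = 4060
  Σ(broken) = 5324 kJ
Bonds formed (products):
  C–Br: 1 × 285 = 285
  C–C: 3 × 355 = 1065
  C–H: 9 × 406 = 3654
  H–Br: 1 × 372 = 372
  Σ(formed) = 5376 kJ
ΔH = Σ(broken) − Σ(formed) = 5324 − 5376 = −52 kJ

ΔH ≈ −52 kJ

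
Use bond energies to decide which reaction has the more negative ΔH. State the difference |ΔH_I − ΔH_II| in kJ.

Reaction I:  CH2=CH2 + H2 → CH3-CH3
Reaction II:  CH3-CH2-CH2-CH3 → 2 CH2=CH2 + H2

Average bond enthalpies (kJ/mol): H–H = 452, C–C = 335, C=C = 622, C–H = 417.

Reaction I, by 238 kJ

Reaction I:
  Bonds broken (reactants):
    C–H: 4 × 417 = 1668
    C=C: 1 × 622 = 622
    H–H: 1 × 452 = 452
    Σ(broken) = 2742 kJ
  Bonds formed (products):
    C–C: 1 × 335 = 335
    C–H: 6 × 417 = 2502
    Σ(formed) = 2837 kJ
  ΔH_I = 2742 − 2837 = −95 kJ
Reaction II:
  Bonds broken (reactants):
    C–C: 3 × 335 = 1005
    C–H: 10 × 417 = 4170
    Σ(broken) = 5175 kJ
  Bonds formed (products):
    C–H: 8 × 417 = 3336
    C=C: 2 × 622 = 1244
    H–H: 1 × 452 = 452
    Σ(formed) = 5032 kJ
  ΔH_II = 5175 − 5032 = +143 kJ
ΔH_I − ΔH_II = −238 kJ, so reaction I has the more negative ΔH; |ΔH_I − ΔH_II| = 238 kJ.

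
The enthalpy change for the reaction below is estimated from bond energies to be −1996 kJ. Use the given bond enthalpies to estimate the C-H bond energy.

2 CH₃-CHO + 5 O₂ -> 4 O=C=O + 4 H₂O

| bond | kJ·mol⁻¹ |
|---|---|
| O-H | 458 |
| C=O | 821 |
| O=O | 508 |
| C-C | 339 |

Let D be the C-H bond energy.
Σ(broken) = 2×339 + 8×D + 2×821 + 5×508 = 4860 + 8D
Σ(formed) = 8×821 + 8×458 = 10232
ΔH = Σ(broken) − Σ(formed) = (4860 + 8D) − (10232) = −5372 + 8D
Setting this equal to −1996 kJ gives 8D = 3376, so D = 422 kJ/mol.

D(C-H) ≈ 422 kJ/mol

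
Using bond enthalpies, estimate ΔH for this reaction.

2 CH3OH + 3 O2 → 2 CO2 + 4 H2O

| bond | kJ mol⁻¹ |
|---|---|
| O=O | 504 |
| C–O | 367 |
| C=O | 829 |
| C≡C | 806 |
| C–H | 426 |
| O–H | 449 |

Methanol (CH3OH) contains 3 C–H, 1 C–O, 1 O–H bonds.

ΔH ≈ −1208 kJ

Bonds broken (reactants):
  C–H: 6 × 426 = 2556
  C–O: 2 × 367 = 734
  O–H: 2 × 449 = 898
  O=O: 3 × 504 = 1512
  Σ(broken) = 5700 kJ
Bonds formed (products):
  C=O: 4 × 829 = 3316
  O–H: 8 × 449 = 3592
  Σ(formed) = 6908 kJ
ΔH = Σ(broken) − Σ(formed) = 5700 − 6908 = −1208 kJ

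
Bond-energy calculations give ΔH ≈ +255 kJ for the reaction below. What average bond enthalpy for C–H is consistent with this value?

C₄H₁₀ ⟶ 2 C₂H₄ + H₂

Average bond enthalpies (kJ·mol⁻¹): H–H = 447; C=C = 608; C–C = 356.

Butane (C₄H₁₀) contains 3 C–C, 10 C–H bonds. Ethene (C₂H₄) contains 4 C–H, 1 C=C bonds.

D(C–H) ≈ 425 kJ/mol

Let D be the C–H bond energy.
Σ(broken) = 3×356 + 10×D = 1068 + 10D
Σ(formed) = 8×D + 2×608 + 1×447 = 1663 + 8D
ΔH = Σ(broken) − Σ(formed) = (1068 + 10D) − (1663 + 8D) = −595 + 2D
Setting this equal to +255 kJ gives 2D = 850, so D = 425 kJ/mol.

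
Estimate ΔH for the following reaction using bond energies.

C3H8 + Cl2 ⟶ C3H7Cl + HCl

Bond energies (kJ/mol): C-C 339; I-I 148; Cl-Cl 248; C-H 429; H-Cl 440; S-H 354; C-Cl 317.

Bonds broken (reactants):
  C-C: 2 × 339 = 678
  C-H: 8 × 429 = 3432
  Cl-Cl: 1 × 248 = 248
  Σ(broken) = 4358 kJ
Bonds formed (products):
  C-C: 2 × 339 = 678
  C-Cl: 1 × 317 = 317
  C-H: 7 × 429 = 3003
  H-Cl: 1 × 440 = 440
  Σ(formed) = 4438 kJ
ΔH = Σ(broken) − Σ(formed) = 4358 − 4438 = −80 kJ

ΔH ≈ −80 kJ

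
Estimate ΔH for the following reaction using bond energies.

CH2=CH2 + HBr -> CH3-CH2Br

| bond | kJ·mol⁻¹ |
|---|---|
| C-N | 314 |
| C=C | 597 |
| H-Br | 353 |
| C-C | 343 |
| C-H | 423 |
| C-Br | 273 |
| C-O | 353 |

Bonds broken (reactants):
  C-H: 4 × 423 = 1692
  C=C: 1 × 597 = 597
  H-Br: 1 × 353 = 353
  Σ(broken) = 2642 kJ
Bonds formed (products):
  C-Br: 1 × 273 = 273
  C-C: 1 × 343 = 343
  C-H: 5 × 423 = 2115
  Σ(formed) = 2731 kJ
ΔH = Σ(broken) − Σ(formed) = 2642 − 2731 = −89 kJ

ΔH ≈ −89 kJ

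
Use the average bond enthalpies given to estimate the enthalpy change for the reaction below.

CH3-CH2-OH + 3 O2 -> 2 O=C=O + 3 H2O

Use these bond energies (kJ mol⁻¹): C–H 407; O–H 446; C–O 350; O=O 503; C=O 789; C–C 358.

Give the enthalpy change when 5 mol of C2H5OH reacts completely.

ΔH = −5670 kJ

Bonds broken (reactants):
  C–C: 1 × 358 = 358
  C–H: 5 × 407 = 2035
  C–O: 1 × 350 = 350
  O–H: 1 × 446 = 446
  O=O: 3 × 503 = 1509
  Σ(broken) = 4698 kJ
Bonds formed (products):
  C=O: 4 × 789 = 3156
  O–H: 6 × 446 = 2676
  Σ(formed) = 5832 kJ
ΔH = Σ(broken) − Σ(formed) = 4698 − 5832 = −1134 kJ
For 5× the reaction as written: 5 × (−1134) = −5670 kJ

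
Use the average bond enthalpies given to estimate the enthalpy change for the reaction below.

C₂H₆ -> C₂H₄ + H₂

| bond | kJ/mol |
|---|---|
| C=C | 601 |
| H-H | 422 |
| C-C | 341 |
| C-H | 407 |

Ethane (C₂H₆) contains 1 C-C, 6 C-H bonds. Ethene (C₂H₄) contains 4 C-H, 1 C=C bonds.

ΔH ≈ +132 kJ

Bonds broken (reactants):
  C-C: 1 × 341 = 341
  C-H: 6 × 407 = 2442
  Σ(broken) = 2783 kJ
Bonds formed (products):
  C-H: 4 × 407 = 1628
  C=C: 1 × 601 = 601
  H-H: 1 × 422 = 422
  Σ(formed) = 2651 kJ
ΔH = Σ(broken) − Σ(formed) = 2783 − 2651 = +132 kJ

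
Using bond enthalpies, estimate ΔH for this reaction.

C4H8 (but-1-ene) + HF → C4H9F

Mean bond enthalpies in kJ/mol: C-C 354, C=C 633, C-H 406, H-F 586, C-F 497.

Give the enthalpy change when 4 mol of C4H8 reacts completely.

Bonds broken (reactants):
  C-C: 2 × 354 = 708
  C-H: 8 × 406 = 3248
  C=C: 1 × 633 = 633
  H-F: 1 × 586 = 586
  Σ(broken) = 5175 kJ
Bonds formed (products):
  C-C: 3 × 354 = 1062
  C-F: 1 × 497 = 497
  C-H: 9 × 406 = 3654
  Σ(formed) = 5213 kJ
ΔH = Σ(broken) − Σ(formed) = 5175 − 5213 = −38 kJ
For 4× the reaction as written: 4 × (−38) = −152 kJ

ΔH = −152 kJ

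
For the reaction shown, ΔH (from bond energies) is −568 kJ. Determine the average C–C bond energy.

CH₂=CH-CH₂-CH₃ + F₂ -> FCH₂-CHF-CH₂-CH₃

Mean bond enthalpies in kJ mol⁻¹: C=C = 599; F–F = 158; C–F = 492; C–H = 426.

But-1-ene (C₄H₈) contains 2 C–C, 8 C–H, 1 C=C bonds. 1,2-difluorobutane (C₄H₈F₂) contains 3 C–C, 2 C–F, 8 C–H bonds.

D(C–C) ≈ 341 kJ/mol

Let D be the C–C bond energy.
Σ(broken) = 2×D + 8×426 + 1×599 + 1×158 = 4165 + 2D
Σ(formed) = 3×D + 2×492 + 8×426 = 4392 + 3D
ΔH = Σ(broken) − Σ(formed) = (4165 + 2D) − (4392 + 3D) = −227 − D
Setting this equal to −568 kJ gives D = 341 kJ/mol.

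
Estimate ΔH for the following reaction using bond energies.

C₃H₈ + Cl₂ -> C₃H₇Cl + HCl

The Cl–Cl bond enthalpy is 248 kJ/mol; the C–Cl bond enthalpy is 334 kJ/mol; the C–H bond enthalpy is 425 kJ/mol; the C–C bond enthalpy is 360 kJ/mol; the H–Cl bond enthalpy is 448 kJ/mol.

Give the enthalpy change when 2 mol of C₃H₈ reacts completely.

ΔH = −218 kJ

Bonds broken (reactants):
  C–C: 2 × 360 = 720
  C–H: 8 × 425 = 3400
  Cl–Cl: 1 × 248 = 248
  Σ(broken) = 4368 kJ
Bonds formed (products):
  C–C: 2 × 360 = 720
  C–Cl: 1 × 334 = 334
  C–H: 7 × 425 = 2975
  H–Cl: 1 × 448 = 448
  Σ(formed) = 4477 kJ
ΔH = Σ(broken) − Σ(formed) = 4368 − 4477 = −109 kJ
For 2× the reaction as written: 2 × (−109) = −218 kJ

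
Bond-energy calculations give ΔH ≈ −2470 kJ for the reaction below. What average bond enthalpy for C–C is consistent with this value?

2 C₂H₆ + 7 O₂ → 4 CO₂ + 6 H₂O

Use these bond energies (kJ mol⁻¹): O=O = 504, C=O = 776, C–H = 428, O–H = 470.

Let D be the C–C bond energy.
Σ(broken) = 2×D + 12×428 + 7×504 = 8664 + 2D
Σ(formed) = 8×776 + 12×470 = 11848
ΔH = Σ(broken) − Σ(formed) = (8664 + 2D) − (11848) = −3184 + 2D
Setting this equal to −2470 kJ gives 2D = 714, so D = 357 kJ/mol.

D(C–C) ≈ 357 kJ/mol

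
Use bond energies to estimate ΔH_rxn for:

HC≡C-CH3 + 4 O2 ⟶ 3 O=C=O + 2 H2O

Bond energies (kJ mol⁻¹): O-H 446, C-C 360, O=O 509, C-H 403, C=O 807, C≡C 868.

Bonds broken (reactants):
  C≡C: 1 × 868 = 868
  C-C: 1 × 360 = 360
  C-H: 4 × 403 = 1612
  O=O: 4 × 509 = 2036
  Σ(broken) = 4876 kJ
Bonds formed (products):
  C=O: 6 × 807 = 4842
  O-H: 4 × 446 = 1784
  Σ(formed) = 6626 kJ
ΔH = Σ(broken) − Σ(formed) = 4876 − 6626 = −1750 kJ

ΔH ≈ −1750 kJ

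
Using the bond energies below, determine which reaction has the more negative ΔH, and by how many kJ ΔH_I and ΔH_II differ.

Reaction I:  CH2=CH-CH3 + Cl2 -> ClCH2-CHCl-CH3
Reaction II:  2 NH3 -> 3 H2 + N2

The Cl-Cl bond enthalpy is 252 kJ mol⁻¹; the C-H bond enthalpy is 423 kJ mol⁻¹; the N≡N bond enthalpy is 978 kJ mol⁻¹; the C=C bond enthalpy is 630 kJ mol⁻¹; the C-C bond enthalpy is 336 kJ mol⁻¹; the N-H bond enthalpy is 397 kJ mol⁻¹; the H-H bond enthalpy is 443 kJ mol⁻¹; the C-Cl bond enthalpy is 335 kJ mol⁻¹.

Reaction I, by 199 kJ

Reaction I:
  Bonds broken (reactants):
    C-C: 1 × 336 = 336
    C-H: 6 × 423 = 2538
    C=C: 1 × 630 = 630
    Cl-Cl: 1 × 252 = 252
    Σ(broken) = 3756 kJ
  Bonds formed (products):
    C-C: 2 × 336 = 672
    C-Cl: 2 × 335 = 670
    C-H: 6 × 423 = 2538
    Σ(formed) = 3880 kJ
  ΔH_I = 3756 − 3880 = −124 kJ
Reaction II:
  Bonds broken (reactants):
    N-H: 6 × 397 = 2382
    Σ(broken) = 2382 kJ
  Bonds formed (products):
    H-H: 3 × 443 = 1329
    N≡N: 1 × 978 = 978
    Σ(formed) = 2307 kJ
  ΔH_II = 2382 − 2307 = +75 kJ
ΔH_I − ΔH_II = −199 kJ, so reaction I has the more negative ΔH; |ΔH_I − ΔH_II| = 199 kJ.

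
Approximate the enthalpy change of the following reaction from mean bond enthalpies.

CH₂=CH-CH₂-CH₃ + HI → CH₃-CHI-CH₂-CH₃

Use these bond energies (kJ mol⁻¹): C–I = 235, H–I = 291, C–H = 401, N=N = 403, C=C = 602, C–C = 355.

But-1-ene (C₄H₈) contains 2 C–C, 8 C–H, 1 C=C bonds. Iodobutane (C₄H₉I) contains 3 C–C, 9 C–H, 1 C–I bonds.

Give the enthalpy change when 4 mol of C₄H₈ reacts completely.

ΔH = −392 kJ

Bonds broken (reactants):
  C–C: 2 × 355 = 710
  C–H: 8 × 401 = 3208
  C=C: 1 × 602 = 602
  H–I: 1 × 291 = 291
  Σ(broken) = 4811 kJ
Bonds formed (products):
  C–C: 3 × 355 = 1065
  C–H: 9 × 401 = 3609
  C–I: 1 × 235 = 235
  Σ(formed) = 4909 kJ
ΔH = Σ(broken) − Σ(formed) = 4811 − 4909 = −98 kJ
For 4× the reaction as written: 4 × (−98) = −392 kJ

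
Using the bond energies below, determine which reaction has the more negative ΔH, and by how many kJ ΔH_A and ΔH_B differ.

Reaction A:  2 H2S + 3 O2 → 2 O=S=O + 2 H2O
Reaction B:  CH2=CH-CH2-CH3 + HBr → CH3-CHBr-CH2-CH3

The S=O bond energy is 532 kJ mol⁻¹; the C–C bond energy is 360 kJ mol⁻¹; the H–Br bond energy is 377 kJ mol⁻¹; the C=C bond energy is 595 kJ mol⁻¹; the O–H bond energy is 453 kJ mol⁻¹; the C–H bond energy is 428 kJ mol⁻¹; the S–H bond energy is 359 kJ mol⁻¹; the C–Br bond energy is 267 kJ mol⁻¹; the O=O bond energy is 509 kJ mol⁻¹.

Reaction A:
  Bonds broken (reactants):
    O=O: 3 × 509 = 1527
    S–H: 4 × 359 = 1436
    Σ(broken) = 2963 kJ
  Bonds formed (products):
    O–H: 4 × 453 = 1812
    S=O: 4 × 532 = 2128
    Σ(formed) = 3940 kJ
  ΔH_A = 2963 − 3940 = −977 kJ
Reaction B:
  Bonds broken (reactants):
    C–C: 2 × 360 = 720
    C–H: 8 × 428 = 3424
    C=C: 1 × 595 = 595
    H–Br: 1 × 377 = 377
    Σ(broken) = 5116 kJ
  Bonds formed (products):
    C–Br: 1 × 267 = 267
    C–C: 3 × 360 = 1080
    C–H: 9 × 428 = 3852
    Σ(formed) = 5199 kJ
  ΔH_B = 5116 − 5199 = −83 kJ
ΔH_A − ΔH_B = −894 kJ, so reaction A has the more negative ΔH; |ΔH_A − ΔH_B| = 894 kJ.

Reaction A, by 894 kJ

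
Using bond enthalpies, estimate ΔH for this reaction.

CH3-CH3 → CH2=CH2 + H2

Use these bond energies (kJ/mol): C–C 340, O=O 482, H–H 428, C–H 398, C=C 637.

ΔH ≈ +71 kJ

Bonds broken (reactants):
  C–C: 1 × 340 = 340
  C–H: 6 × 398 = 2388
  Σ(broken) = 2728 kJ
Bonds formed (products):
  C–H: 4 × 398 = 1592
  C=C: 1 × 637 = 637
  H–H: 1 × 428 = 428
  Σ(formed) = 2657 kJ
ΔH = Σ(broken) − Σ(formed) = 2728 − 2657 = +71 kJ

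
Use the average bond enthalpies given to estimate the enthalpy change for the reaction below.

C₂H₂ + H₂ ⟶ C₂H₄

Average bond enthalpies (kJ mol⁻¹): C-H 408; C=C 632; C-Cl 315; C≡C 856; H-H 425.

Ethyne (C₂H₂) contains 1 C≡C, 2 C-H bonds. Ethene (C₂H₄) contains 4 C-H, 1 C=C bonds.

Bonds broken (reactants):
  C≡C: 1 × 856 = 856
  C-H: 2 × 408 = 816
  H-H: 1 × 425 = 425
  Σ(broken) = 2097 kJ
Bonds formed (products):
  C-H: 4 × 408 = 1632
  C=C: 1 × 632 = 632
  Σ(formed) = 2264 kJ
ΔH = Σ(broken) − Σ(formed) = 2097 − 2264 = −167 kJ

ΔH ≈ −167 kJ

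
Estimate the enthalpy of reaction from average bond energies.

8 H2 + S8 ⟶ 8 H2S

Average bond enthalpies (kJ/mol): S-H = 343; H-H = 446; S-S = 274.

Bonds broken (reactants):
  H-H: 8 × 446 = 3568
  S-S: 8 × 274 = 2192
  Σ(broken) = 5760 kJ
Bonds formed (products):
  S-H: 16 × 343 = 5488
  Σ(formed) = 5488 kJ
ΔH = Σ(broken) − Σ(formed) = 5760 − 5488 = +272 kJ

ΔH ≈ +272 kJ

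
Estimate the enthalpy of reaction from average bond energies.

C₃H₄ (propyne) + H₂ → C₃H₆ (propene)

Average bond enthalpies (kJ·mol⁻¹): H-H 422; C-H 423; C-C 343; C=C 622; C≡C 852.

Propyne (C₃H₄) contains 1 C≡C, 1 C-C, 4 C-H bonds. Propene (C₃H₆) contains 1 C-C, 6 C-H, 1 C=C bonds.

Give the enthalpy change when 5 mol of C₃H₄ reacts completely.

ΔH = −970 kJ

Bonds broken (reactants):
  C≡C: 1 × 852 = 852
  C-C: 1 × 343 = 343
  C-H: 4 × 423 = 1692
  H-H: 1 × 422 = 422
  Σ(broken) = 3309 kJ
Bonds formed (products):
  C-C: 1 × 343 = 343
  C-H: 6 × 423 = 2538
  C=C: 1 × 622 = 622
  Σ(formed) = 3503 kJ
ΔH = Σ(broken) − Σ(formed) = 3309 − 3503 = −194 kJ
For 5× the reaction as written: 5 × (−194) = −970 kJ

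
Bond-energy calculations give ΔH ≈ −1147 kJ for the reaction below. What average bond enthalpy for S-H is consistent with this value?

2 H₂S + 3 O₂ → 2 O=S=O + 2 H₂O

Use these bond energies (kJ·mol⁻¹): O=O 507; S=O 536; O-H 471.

D(S-H) ≈ 340 kJ/mol

Let D be the S-H bond energy.
Σ(broken) = 3×507 + 4×D = 1521 + 4D
Σ(formed) = 4×471 + 4×536 = 4028
ΔH = Σ(broken) − Σ(formed) = (1521 + 4D) − (4028) = −2507 + 4D
Setting this equal to −1147 kJ gives 4D = 1360, so D = 340 kJ/mol.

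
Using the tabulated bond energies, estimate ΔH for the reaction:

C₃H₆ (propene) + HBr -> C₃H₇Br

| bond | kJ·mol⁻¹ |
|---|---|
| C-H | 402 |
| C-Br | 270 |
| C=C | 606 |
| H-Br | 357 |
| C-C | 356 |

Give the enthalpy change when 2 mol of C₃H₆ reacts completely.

ΔH = −130 kJ

Bonds broken (reactants):
  C-C: 1 × 356 = 356
  C-H: 6 × 402 = 2412
  C=C: 1 × 606 = 606
  H-Br: 1 × 357 = 357
  Σ(broken) = 3731 kJ
Bonds formed (products):
  C-Br: 1 × 270 = 270
  C-C: 2 × 356 = 712
  C-H: 7 × 402 = 2814
  Σ(formed) = 3796 kJ
ΔH = Σ(broken) − Σ(formed) = 3731 − 3796 = −65 kJ
For 2× the reaction as written: 2 × (−65) = −130 kJ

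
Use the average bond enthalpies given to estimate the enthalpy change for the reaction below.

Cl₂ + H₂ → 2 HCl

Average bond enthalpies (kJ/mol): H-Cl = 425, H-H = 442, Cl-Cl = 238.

Bonds broken (reactants):
  Cl-Cl: 1 × 238 = 238
  H-H: 1 × 442 = 442
  Σ(broken) = 680 kJ
Bonds formed (products):
  H-Cl: 2 × 425 = 850
  Σ(formed) = 850 kJ
ΔH = Σ(broken) − Σ(formed) = 680 − 850 = −170 kJ

ΔH ≈ −170 kJ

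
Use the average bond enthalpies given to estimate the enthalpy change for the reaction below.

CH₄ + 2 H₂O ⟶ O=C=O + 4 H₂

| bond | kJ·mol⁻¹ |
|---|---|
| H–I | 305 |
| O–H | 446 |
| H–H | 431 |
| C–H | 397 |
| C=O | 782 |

ΔH ≈ +84 kJ

Bonds broken (reactants):
  C–H: 4 × 397 = 1588
  O–H: 4 × 446 = 1784
  Σ(broken) = 3372 kJ
Bonds formed (products):
  C=O: 2 × 782 = 1564
  H–H: 4 × 431 = 1724
  Σ(formed) = 3288 kJ
ΔH = Σ(broken) − Σ(formed) = 3372 − 3288 = +84 kJ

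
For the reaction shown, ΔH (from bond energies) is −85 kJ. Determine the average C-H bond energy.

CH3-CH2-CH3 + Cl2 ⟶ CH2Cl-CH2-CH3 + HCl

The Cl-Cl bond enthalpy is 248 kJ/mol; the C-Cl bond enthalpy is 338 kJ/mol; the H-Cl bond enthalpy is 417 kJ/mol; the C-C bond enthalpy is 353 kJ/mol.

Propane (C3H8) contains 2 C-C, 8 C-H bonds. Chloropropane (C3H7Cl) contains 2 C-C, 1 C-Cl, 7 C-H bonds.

Let D be the C-H bond energy.
Σ(broken) = 2×353 + 8×D + 1×248 = 954 + 8D
Σ(formed) = 2×353 + 1×338 + 7×D + 1×417 = 1461 + 7D
ΔH = Σ(broken) − Σ(formed) = (954 + 8D) − (1461 + 7D) = −507 + D
Setting this equal to −85 kJ gives D = 422 kJ/mol.

D(C-H) ≈ 422 kJ/mol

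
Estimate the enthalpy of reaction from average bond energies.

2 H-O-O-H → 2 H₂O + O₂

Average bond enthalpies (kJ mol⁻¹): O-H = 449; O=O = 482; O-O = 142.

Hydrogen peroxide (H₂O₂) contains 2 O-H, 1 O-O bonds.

ΔH ≈ −198 kJ

Bonds broken (reactants):
  O-H: 4 × 449 = 1796
  O-O: 2 × 142 = 284
  Σ(broken) = 2080 kJ
Bonds formed (products):
  O-H: 4 × 449 = 1796
  O=O: 1 × 482 = 482
  Σ(formed) = 2278 kJ
ΔH = Σ(broken) − Σ(formed) = 2080 − 2278 = −198 kJ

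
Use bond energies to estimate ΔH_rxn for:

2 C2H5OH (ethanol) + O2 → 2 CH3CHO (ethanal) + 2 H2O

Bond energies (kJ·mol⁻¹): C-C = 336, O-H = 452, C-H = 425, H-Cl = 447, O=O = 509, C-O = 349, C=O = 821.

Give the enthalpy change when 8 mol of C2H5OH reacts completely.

Bonds broken (reactants):
  C-C: 2 × 336 = 672
  C-H: 10 × 425 = 4250
  C-O: 2 × 349 = 698
  O-H: 2 × 452 = 904
  O=O: 1 × 509 = 509
  Σ(broken) = 7033 kJ
Bonds formed (products):
  C-C: 2 × 336 = 672
  C-H: 8 × 425 = 3400
  C=O: 2 × 821 = 1642
  O-H: 4 × 452 = 1808
  Σ(formed) = 7522 kJ
ΔH = Σ(broken) − Σ(formed) = 7033 − 7522 = −489 kJ
For 4× the reaction as written: 4 × (−489) = −1956 kJ

ΔH = −1956 kJ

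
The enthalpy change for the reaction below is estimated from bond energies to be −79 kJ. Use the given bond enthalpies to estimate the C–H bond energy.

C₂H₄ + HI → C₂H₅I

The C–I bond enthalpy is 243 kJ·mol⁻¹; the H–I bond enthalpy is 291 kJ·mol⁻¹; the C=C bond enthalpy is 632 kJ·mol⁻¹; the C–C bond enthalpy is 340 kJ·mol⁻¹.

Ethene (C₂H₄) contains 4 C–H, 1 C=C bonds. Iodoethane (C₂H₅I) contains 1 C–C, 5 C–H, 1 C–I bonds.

Let D be the C–H bond energy.
Σ(broken) = 4×D + 1×632 + 1×291 = 923 + 4D
Σ(formed) = 1×340 + 5×D + 1×243 = 583 + 5D
ΔH = Σ(broken) − Σ(formed) = (923 + 4D) − (583 + 5D) = +340 − D
Setting this equal to −79 kJ gives D = 419 kJ/mol.

D(C–H) ≈ 419 kJ/mol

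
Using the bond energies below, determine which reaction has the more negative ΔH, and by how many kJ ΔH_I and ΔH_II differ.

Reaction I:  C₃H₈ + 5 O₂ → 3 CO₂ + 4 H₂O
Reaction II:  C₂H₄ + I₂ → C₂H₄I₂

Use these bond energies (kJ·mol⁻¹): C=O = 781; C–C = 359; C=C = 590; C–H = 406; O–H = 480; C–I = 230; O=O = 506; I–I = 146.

Reaction I:
  Bonds broken (reactants):
    C–C: 2 × 359 = 718
    C–H: 8 × 406 = 3248
    O=O: 5 × 506 = 2530
    Σ(broken) = 6496 kJ
  Bonds formed (products):
    C=O: 6 × 781 = 4686
    O–H: 8 × 480 = 3840
    Σ(formed) = 8526 kJ
  ΔH_I = 6496 − 8526 = −2030 kJ
Reaction II:
  Bonds broken (reactants):
    C–H: 4 × 406 = 1624
    C=C: 1 × 590 = 590
    I–I: 1 × 146 = 146
    Σ(broken) = 2360 kJ
  Bonds formed (products):
    C–C: 1 × 359 = 359
    C–H: 4 × 406 = 1624
    C–I: 2 × 230 = 460
    Σ(formed) = 2443 kJ
  ΔH_II = 2360 − 2443 = −83 kJ
ΔH_I − ΔH_II = −1947 kJ, so reaction I has the more negative ΔH; |ΔH_I − ΔH_II| = 1947 kJ.

Reaction I, by 1947 kJ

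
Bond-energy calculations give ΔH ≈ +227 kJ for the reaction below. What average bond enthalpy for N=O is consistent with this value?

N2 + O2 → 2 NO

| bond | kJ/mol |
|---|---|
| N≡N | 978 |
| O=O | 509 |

Let D be the N=O bond energy.
Σ(broken) = 1×978 + 1×509 = 1487
Σ(formed) = 2×D = 2D
ΔH = Σ(broken) − Σ(formed) = (1487) − (2D) = +1487 − 2D
Setting this equal to +227 kJ gives 2D = 1260, so D = 630 kJ/mol.

D(N=O) ≈ 630 kJ/mol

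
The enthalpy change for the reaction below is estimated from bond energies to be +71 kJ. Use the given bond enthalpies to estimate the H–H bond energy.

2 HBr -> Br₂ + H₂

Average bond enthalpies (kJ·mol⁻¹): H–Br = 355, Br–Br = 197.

D(H–H) ≈ 442 kJ/mol

Let D be the H–H bond energy.
Σ(broken) = 2×355 = 710
Σ(formed) = 1×197 + 1×D = 197 + D
ΔH = Σ(broken) − Σ(formed) = (710) − (197 + D) = +513 − D
Setting this equal to +71 kJ gives D = 442 kJ/mol.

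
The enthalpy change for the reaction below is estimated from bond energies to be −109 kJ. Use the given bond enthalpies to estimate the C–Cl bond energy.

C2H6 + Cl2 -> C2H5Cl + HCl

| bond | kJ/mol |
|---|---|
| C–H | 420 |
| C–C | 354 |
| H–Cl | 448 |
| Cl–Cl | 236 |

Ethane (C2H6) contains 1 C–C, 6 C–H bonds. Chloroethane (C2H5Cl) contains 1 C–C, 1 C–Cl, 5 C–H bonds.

Let D be the C–Cl bond energy.
Σ(broken) = 1×354 + 6×420 + 1×236 = 3110
Σ(formed) = 1×354 + 1×D + 5×420 + 1×448 = 2902 + D
ΔH = Σ(broken) − Σ(formed) = (3110) − (2902 + D) = +208 − D
Setting this equal to −109 kJ gives D = 317 kJ/mol.

D(C–Cl) ≈ 317 kJ/mol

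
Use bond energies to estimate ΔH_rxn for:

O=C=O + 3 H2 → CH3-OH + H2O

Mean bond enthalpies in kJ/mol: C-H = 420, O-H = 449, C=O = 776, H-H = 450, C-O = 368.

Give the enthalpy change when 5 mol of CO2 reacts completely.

Bonds broken (reactants):
  C=O: 2 × 776 = 1552
  H-H: 3 × 450 = 1350
  Σ(broken) = 2902 kJ
Bonds formed (products):
  C-H: 3 × 420 = 1260
  C-O: 1 × 368 = 368
  O-H: 3 × 449 = 1347
  Σ(formed) = 2975 kJ
ΔH = Σ(broken) − Σ(formed) = 2902 − 2975 = −73 kJ
For 5× the reaction as written: 5 × (−73) = −365 kJ

ΔH = −365 kJ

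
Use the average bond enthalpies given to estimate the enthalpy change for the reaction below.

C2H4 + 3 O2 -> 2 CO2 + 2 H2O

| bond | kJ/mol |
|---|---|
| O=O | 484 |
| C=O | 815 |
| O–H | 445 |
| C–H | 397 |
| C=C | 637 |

Bonds broken (reactants):
  C–H: 4 × 397 = 1588
  C=C: 1 × 637 = 637
  O=O: 3 × 484 = 1452
  Σ(broken) = 3677 kJ
Bonds formed (products):
  C=O: 4 × 815 = 3260
  O–H: 4 × 445 = 1780
  Σ(formed) = 5040 kJ
ΔH = Σ(broken) − Σ(formed) = 3677 − 5040 = −1363 kJ

ΔH ≈ −1363 kJ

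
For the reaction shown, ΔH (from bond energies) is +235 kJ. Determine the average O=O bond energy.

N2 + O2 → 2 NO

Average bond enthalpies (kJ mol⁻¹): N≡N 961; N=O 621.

D(O=O) ≈ 516 kJ/mol

Let D be the O=O bond energy.
Σ(broken) = 1×961 + 1×D = 961 + D
Σ(formed) = 2×621 = 1242
ΔH = Σ(broken) − Σ(formed) = (961 + D) − (1242) = −281 + D
Setting this equal to +235 kJ gives D = 516 kJ/mol.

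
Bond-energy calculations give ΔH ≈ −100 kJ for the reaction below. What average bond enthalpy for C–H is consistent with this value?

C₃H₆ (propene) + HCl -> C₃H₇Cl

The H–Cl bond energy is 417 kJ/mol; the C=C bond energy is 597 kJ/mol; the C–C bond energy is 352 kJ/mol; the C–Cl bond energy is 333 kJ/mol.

D(C–H) ≈ 429 kJ/mol

Let D be the C–H bond energy.
Σ(broken) = 1×352 + 6×D + 1×597 + 1×417 = 1366 + 6D
Σ(formed) = 2×352 + 1×333 + 7×D = 1037 + 7D
ΔH = Σ(broken) − Σ(formed) = (1366 + 6D) − (1037 + 7D) = +329 − D
Setting this equal to −100 kJ gives D = 429 kJ/mol.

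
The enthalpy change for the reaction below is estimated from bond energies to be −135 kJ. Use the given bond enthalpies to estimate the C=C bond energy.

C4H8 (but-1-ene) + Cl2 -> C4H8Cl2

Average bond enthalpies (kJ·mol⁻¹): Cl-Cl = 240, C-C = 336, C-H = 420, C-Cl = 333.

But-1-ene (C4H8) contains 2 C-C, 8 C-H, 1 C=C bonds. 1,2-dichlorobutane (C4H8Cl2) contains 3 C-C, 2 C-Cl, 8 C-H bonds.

Let D be the C=C bond energy.
Σ(broken) = 2×336 + 8×420 + 1×D + 1×240 = 4272 + D
Σ(formed) = 3×336 + 2×333 + 8×420 = 5034
ΔH = Σ(broken) − Σ(formed) = (4272 + D) − (5034) = −762 + D
Setting this equal to −135 kJ gives D = 627 kJ/mol.

D(C=C) ≈ 627 kJ/mol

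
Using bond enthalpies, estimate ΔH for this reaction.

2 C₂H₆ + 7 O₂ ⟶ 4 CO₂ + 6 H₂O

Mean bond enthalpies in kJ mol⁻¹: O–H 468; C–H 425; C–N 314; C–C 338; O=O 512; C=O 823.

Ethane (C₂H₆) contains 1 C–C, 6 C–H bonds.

ΔH ≈ −2840 kJ

Bonds broken (reactants):
  C–C: 2 × 338 = 676
  C–H: 12 × 425 = 5100
  O=O: 7 × 512 = 3584
  Σ(broken) = 9360 kJ
Bonds formed (products):
  C=O: 8 × 823 = 6584
  O–H: 12 × 468 = 5616
  Σ(formed) = 12200 kJ
ΔH = Σ(broken) − Σ(formed) = 9360 − 12200 = −2840 kJ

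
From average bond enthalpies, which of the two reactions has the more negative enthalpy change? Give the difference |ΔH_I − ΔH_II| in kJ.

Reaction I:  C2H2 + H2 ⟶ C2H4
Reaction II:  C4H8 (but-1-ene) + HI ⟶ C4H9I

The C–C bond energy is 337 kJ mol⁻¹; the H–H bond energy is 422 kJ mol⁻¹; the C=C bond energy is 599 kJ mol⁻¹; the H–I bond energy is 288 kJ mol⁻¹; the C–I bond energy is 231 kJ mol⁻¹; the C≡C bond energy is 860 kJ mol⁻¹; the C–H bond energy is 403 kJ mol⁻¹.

Reaction I:
  Bonds broken (reactants):
    C≡C: 1 × 860 = 860
    C–H: 2 × 403 = 806
    H–H: 1 × 422 = 422
    Σ(broken) = 2088 kJ
  Bonds formed (products):
    C–H: 4 × 403 = 1612
    C=C: 1 × 599 = 599
    Σ(formed) = 2211 kJ
  ΔH_I = 2088 − 2211 = −123 kJ
Reaction II:
  Bonds broken (reactants):
    C–C: 2 × 337 = 674
    C–H: 8 × 403 = 3224
    C=C: 1 × 599 = 599
    H–I: 1 × 288 = 288
    Σ(broken) = 4785 kJ
  Bonds formed (products):
    C–C: 3 × 337 = 1011
    C–H: 9 × 403 = 3627
    C–I: 1 × 231 = 231
    Σ(formed) = 4869 kJ
  ΔH_II = 4785 − 4869 = −84 kJ
ΔH_I − ΔH_II = −39 kJ, so reaction I has the more negative ΔH; |ΔH_I − ΔH_II| = 39 kJ.

Reaction I, by 39 kJ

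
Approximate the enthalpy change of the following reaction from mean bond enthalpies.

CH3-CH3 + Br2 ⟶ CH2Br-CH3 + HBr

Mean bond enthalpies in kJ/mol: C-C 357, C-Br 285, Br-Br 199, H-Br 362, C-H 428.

Bonds broken (reactants):
  Br-Br: 1 × 199 = 199
  C-C: 1 × 357 = 357
  C-H: 6 × 428 = 2568
  Σ(broken) = 3124 kJ
Bonds formed (products):
  C-Br: 1 × 285 = 285
  C-C: 1 × 357 = 357
  C-H: 5 × 428 = 2140
  H-Br: 1 × 362 = 362
  Σ(formed) = 3144 kJ
ΔH = Σ(broken) − Σ(formed) = 3124 − 3144 = −20 kJ

ΔH ≈ −20 kJ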